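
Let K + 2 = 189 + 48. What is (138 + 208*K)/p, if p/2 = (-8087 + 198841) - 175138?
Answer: 24509/15616 ≈ 1.5695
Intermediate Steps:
K = 235 (K = -2 + (189 + 48) = -2 + 237 = 235)
p = 31232 (p = 2*((-8087 + 198841) - 175138) = 2*(190754 - 175138) = 2*15616 = 31232)
(138 + 208*K)/p = (138 + 208*235)/31232 = (138 + 48880)*(1/31232) = 49018*(1/31232) = 24509/15616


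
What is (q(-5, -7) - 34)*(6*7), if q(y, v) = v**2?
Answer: 630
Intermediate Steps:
(q(-5, -7) - 34)*(6*7) = ((-7)**2 - 34)*(6*7) = (49 - 34)*42 = 15*42 = 630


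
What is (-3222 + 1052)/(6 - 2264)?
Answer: 1085/1129 ≈ 0.96103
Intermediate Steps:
(-3222 + 1052)/(6 - 2264) = -2170/(-2258) = -2170*(-1/2258) = 1085/1129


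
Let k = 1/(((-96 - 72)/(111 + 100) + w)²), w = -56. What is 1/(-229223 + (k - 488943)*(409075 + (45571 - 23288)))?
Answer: -71808128/15145030998530979817 ≈ -4.7414e-12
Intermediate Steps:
k = 44521/143616256 (k = 1/(((-96 - 72)/(111 + 100) - 56)²) = 1/((-168/211 - 56)²) = 1/((-11984/211)²) = 1/(143616256/44521) = 44521/143616256 ≈ 0.00031000)
1/(-229223 + (k - 488943)*(409075 + (45571 - 23288))) = 1/(-229223 + (44521/143616256 - 488943)*(409075 + (45571 - 23288))) = 1/(-229223 - 70220163012887*(409075 + 22283)/143616256) = 1/(-229223 - 70220163012887/143616256*431358) = 1/(-229223 - 15145014538456455273/71808128) = 1/(-15145030998530979817/71808128) = -71808128/15145030998530979817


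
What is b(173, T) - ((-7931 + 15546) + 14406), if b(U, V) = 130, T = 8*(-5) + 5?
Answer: -21891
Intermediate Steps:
T = -35 (T = -40 + 5 = -35)
b(173, T) - ((-7931 + 15546) + 14406) = 130 - ((-7931 + 15546) + 14406) = 130 - (7615 + 14406) = 130 - 1*22021 = 130 - 22021 = -21891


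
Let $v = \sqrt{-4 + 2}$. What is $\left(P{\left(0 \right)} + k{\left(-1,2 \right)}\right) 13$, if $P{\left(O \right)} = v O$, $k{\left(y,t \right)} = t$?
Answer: $26$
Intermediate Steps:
$v = i \sqrt{2}$ ($v = \sqrt{-2} = i \sqrt{2} \approx 1.4142 i$)
$P{\left(O \right)} = i O \sqrt{2}$ ($P{\left(O \right)} = i \sqrt{2} O = i O \sqrt{2}$)
$\left(P{\left(0 \right)} + k{\left(-1,2 \right)}\right) 13 = \left(i 0 \sqrt{2} + 2\right) 13 = \left(0 + 2\right) 13 = 2 \cdot 13 = 26$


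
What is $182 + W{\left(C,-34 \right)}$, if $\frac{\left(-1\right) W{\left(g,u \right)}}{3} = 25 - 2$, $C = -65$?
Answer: $113$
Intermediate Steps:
$W{\left(g,u \right)} = -69$ ($W{\left(g,u \right)} = - 3 \left(25 - 2\right) = \left(-3\right) 23 = -69$)
$182 + W{\left(C,-34 \right)} = 182 - 69 = 113$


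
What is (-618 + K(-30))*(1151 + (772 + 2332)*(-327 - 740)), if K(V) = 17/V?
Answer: 61438831069/30 ≈ 2.0480e+9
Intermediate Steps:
(-618 + K(-30))*(1151 + (772 + 2332)*(-327 - 740)) = (-618 + 17/(-30))*(1151 + (772 + 2332)*(-327 - 740)) = (-618 + 17*(-1/30))*(1151 + 3104*(-1067)) = (-618 - 17/30)*(1151 - 3311968) = -18557/30*(-3310817) = 61438831069/30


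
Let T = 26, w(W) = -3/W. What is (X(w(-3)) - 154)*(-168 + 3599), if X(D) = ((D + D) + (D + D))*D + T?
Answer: -425444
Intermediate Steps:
X(D) = 26 + 4*D² (X(D) = ((D + D) + (D + D))*D + 26 = (2*D + 2*D)*D + 26 = (4*D)*D + 26 = 4*D² + 26 = 26 + 4*D²)
(X(w(-3)) - 154)*(-168 + 3599) = ((26 + 4*(-3/(-3))²) - 154)*(-168 + 3599) = ((26 + 4*(-3*(-⅓))²) - 154)*3431 = ((26 + 4*1²) - 154)*3431 = ((26 + 4*1) - 154)*3431 = ((26 + 4) - 154)*3431 = (30 - 154)*3431 = -124*3431 = -425444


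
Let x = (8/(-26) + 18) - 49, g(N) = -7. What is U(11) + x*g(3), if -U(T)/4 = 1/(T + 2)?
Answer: 2845/13 ≈ 218.85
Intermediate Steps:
U(T) = -4/(2 + T) (U(T) = -4/(T + 2) = -4/(2 + T))
x = -407/13 (x = (8*(-1/26) + 18) - 49 = (-4/13 + 18) - 49 = 230/13 - 49 = -407/13 ≈ -31.308)
U(11) + x*g(3) = -4/(2 + 11) - 407/13*(-7) = -4/13 + 2849/13 = 2845/13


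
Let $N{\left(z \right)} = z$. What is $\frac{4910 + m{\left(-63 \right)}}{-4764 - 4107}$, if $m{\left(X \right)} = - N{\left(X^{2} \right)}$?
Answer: $- \frac{941}{8871} \approx -0.10608$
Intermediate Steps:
$m{\left(X \right)} = - X^{2}$
$\frac{4910 + m{\left(-63 \right)}}{-4764 - 4107} = \frac{4910 - \left(-63\right)^{2}}{-4764 - 4107} = \frac{4910 - 3969}{-8871} = \left(4910 - 3969\right) \left(- \frac{1}{8871}\right) = 941 \left(- \frac{1}{8871}\right) = - \frac{941}{8871}$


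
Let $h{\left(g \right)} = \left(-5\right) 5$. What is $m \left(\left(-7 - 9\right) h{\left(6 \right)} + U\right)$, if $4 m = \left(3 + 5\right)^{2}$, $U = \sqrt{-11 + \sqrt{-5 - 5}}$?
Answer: $6400 + 16 \sqrt{-11 + i \sqrt{10}} \approx 6407.6 + 53.601 i$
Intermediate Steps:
$h{\left(g \right)} = -25$
$U = \sqrt{-11 + i \sqrt{10}}$ ($U = \sqrt{-11 + \sqrt{-10}} = \sqrt{-11 + i \sqrt{10}} \approx 0.47198 + 3.35 i$)
$m = 16$ ($m = \frac{\left(3 + 5\right)^{2}}{4} = \frac{8^{2}}{4} = \frac{1}{4} \cdot 64 = 16$)
$m \left(\left(-7 - 9\right) h{\left(6 \right)} + U\right) = 16 \left(\left(-7 - 9\right) \left(-25\right) + \sqrt{-11 + i \sqrt{10}}\right) = 16 \left(\left(-16\right) \left(-25\right) + \sqrt{-11 + i \sqrt{10}}\right) = 16 \left(400 + \sqrt{-11 + i \sqrt{10}}\right) = 6400 + 16 \sqrt{-11 + i \sqrt{10}}$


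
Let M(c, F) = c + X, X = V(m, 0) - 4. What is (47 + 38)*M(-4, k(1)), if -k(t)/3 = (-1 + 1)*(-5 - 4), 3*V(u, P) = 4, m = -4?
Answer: -1700/3 ≈ -566.67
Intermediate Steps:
V(u, P) = 4/3 (V(u, P) = (⅓)*4 = 4/3)
k(t) = 0 (k(t) = -3*(-1 + 1)*(-5 - 4) = -0*(-9) = -3*0 = 0)
X = -8/3 (X = 4/3 - 4 = -8/3 ≈ -2.6667)
M(c, F) = -8/3 + c (M(c, F) = c - 8/3 = -8/3 + c)
(47 + 38)*M(-4, k(1)) = (47 + 38)*(-8/3 - 4) = 85*(-20/3) = -1700/3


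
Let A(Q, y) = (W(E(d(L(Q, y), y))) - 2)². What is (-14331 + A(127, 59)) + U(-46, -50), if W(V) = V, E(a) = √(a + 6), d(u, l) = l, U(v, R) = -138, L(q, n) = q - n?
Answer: -14469 + (2 - √65)² ≈ -14432.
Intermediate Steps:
E(a) = √(6 + a)
A(Q, y) = (-2 + √(6 + y))² (A(Q, y) = (√(6 + y) - 2)² = (-2 + √(6 + y))²)
(-14331 + A(127, 59)) + U(-46, -50) = (-14331 + (-2 + √(6 + 59))²) - 138 = (-14331 + (-2 + √65)²) - 138 = -14469 + (-2 + √65)²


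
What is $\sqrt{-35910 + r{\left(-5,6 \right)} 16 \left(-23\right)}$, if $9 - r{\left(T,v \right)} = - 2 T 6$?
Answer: $i \sqrt{17142} \approx 130.93 i$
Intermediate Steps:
$r{\left(T,v \right)} = 9 + 12 T$ ($r{\left(T,v \right)} = 9 - - 2 T 6 = 9 - - 12 T = 9 + 12 T$)
$\sqrt{-35910 + r{\left(-5,6 \right)} 16 \left(-23\right)} = \sqrt{-35910 + \left(9 + 12 \left(-5\right)\right) 16 \left(-23\right)} = \sqrt{-35910 + \left(9 - 60\right) 16 \left(-23\right)} = \sqrt{-35910 + \left(-51\right) 16 \left(-23\right)} = \sqrt{-35910 - -18768} = \sqrt{-35910 + 18768} = \sqrt{-17142} = i \sqrt{17142}$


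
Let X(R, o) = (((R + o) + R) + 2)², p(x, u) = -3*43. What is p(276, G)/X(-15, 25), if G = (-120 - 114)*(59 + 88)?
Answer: -43/3 ≈ -14.333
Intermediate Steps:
G = -34398 (G = -234*147 = -34398)
p(x, u) = -129
X(R, o) = (2 + o + 2*R)² (X(R, o) = ((o + 2*R) + 2)² = (2 + o + 2*R)²)
p(276, G)/X(-15, 25) = -129/(2 + 25 + 2*(-15))² = -129/(2 + 25 - 30)² = -129/((-3)²) = -129/9 = -129*⅑ = -43/3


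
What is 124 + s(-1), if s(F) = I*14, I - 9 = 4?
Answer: 306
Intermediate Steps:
I = 13 (I = 9 + 4 = 13)
s(F) = 182 (s(F) = 13*14 = 182)
124 + s(-1) = 124 + 182 = 306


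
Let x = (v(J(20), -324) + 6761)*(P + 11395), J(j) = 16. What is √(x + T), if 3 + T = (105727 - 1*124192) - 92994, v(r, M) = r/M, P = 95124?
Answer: √58324717181/9 ≈ 26834.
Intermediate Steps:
T = -111462 (T = -3 + ((105727 - 1*124192) - 92994) = -3 + ((105727 - 124192) - 92994) = -3 + (-18465 - 92994) = -3 - 111459 = -111462)
x = 58333745603/81 (x = (16/(-324) + 6761)*(95124 + 11395) = (16*(-1/324) + 6761)*106519 = (-4/81 + 6761)*106519 = (547637/81)*106519 = 58333745603/81 ≈ 7.2017e+8)
√(x + T) = √(58333745603/81 - 111462) = √(58324717181/81) = √58324717181/9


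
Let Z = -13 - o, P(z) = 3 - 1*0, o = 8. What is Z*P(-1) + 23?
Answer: -40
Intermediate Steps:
P(z) = 3 (P(z) = 3 + 0 = 3)
Z = -21 (Z = -13 - 1*8 = -13 - 8 = -21)
Z*P(-1) + 23 = -21*3 + 23 = -63 + 23 = -40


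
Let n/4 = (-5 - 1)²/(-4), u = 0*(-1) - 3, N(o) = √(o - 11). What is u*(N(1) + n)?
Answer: 108 - 3*I*√10 ≈ 108.0 - 9.4868*I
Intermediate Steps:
N(o) = √(-11 + o)
u = -3 (u = 0 - 3 = -3)
n = -36 (n = 4*((-5 - 1)²/(-4)) = 4*((-6)²*(-¼)) = 4*(36*(-¼)) = 4*(-9) = -36)
u*(N(1) + n) = -3*(√(-11 + 1) - 36) = -3*(√(-10) - 36) = -3*(I*√10 - 36) = -3*(-36 + I*√10) = 108 - 3*I*√10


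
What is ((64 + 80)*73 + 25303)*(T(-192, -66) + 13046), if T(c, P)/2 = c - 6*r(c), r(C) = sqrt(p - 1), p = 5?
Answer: 452629970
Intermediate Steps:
r(C) = 2 (r(C) = sqrt(5 - 1) = sqrt(4) = 2)
T(c, P) = -24 + 2*c (T(c, P) = 2*(c - 6*2) = 2*(c - 12) = 2*(-12 + c) = -24 + 2*c)
((64 + 80)*73 + 25303)*(T(-192, -66) + 13046) = ((64 + 80)*73 + 25303)*((-24 + 2*(-192)) + 13046) = (144*73 + 25303)*((-24 - 384) + 13046) = (10512 + 25303)*(-408 + 13046) = 35815*12638 = 452629970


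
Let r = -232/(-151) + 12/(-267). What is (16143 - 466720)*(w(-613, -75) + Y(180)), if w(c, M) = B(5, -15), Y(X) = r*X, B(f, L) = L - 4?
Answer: -1510594988083/13439 ≈ -1.1240e+8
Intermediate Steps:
r = 20044/13439 (r = -232*(-1/151) + 12*(-1/267) = 232/151 - 4/89 = 20044/13439 ≈ 1.4915)
B(f, L) = -4 + L
Y(X) = 20044*X/13439
w(c, M) = -19 (w(c, M) = -4 - 15 = -19)
(16143 - 466720)*(w(-613, -75) + Y(180)) = (16143 - 466720)*(-19 + (20044/13439)*180) = -450577*(-19 + 3607920/13439) = -450577*3352579/13439 = -1510594988083/13439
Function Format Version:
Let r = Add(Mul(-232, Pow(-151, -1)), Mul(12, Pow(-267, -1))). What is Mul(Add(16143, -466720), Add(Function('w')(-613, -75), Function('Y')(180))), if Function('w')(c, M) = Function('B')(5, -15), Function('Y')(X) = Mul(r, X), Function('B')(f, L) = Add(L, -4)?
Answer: Rational(-1510594988083, 13439) ≈ -1.1240e+8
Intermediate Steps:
r = Rational(20044, 13439) (r = Add(Mul(-232, Rational(-1, 151)), Mul(12, Rational(-1, 267))) = Add(Rational(232, 151), Rational(-4, 89)) = Rational(20044, 13439) ≈ 1.4915)
Function('B')(f, L) = Add(-4, L)
Function('Y')(X) = Mul(Rational(20044, 13439), X)
Function('w')(c, M) = -19 (Function('w')(c, M) = Add(-4, -15) = -19)
Mul(Add(16143, -466720), Add(Function('w')(-613, -75), Function('Y')(180))) = Mul(Add(16143, -466720), Add(-19, Mul(Rational(20044, 13439), 180))) = Mul(-450577, Add(-19, Rational(3607920, 13439))) = Mul(-450577, Rational(3352579, 13439)) = Rational(-1510594988083, 13439)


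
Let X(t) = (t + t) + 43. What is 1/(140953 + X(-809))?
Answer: 1/139378 ≈ 7.1747e-6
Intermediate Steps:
X(t) = 43 + 2*t (X(t) = 2*t + 43 = 43 + 2*t)
1/(140953 + X(-809)) = 1/(140953 + (43 + 2*(-809))) = 1/(140953 + (43 - 1618)) = 1/(140953 - 1575) = 1/139378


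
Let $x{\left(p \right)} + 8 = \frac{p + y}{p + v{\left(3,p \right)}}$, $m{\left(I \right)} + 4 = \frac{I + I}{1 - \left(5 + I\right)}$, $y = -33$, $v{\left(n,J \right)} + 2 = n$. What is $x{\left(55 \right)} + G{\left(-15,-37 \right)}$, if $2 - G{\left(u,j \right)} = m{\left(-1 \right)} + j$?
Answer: $\frac{2917}{84} \approx 34.726$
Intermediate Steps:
$v{\left(n,J \right)} = -2 + n$
$m{\left(I \right)} = -4 + \frac{2 I}{-4 - I}$ ($m{\left(I \right)} = -4 + \frac{I + I}{1 - \left(5 + I\right)} = -4 + \frac{2 I}{-4 - I}$)
$x{\left(p \right)} = -8 + \frac{-33 + p}{1 + p}$ ($x{\left(p \right)} = -8 + \frac{p - 33}{p + \left(-2 + 3\right)} = -8 + \frac{-33 + p}{p + 1} = -8 + \frac{-33 + p}{1 + p}$)
$G{\left(u,j \right)} = \frac{16}{3} - j$ ($G{\left(u,j \right)} = 2 - \left(\frac{2 \left(-8 - -3\right)}{4 - 1} + j\right) = 2 - \left(\frac{2 \left(-8 + 3\right)}{3} + j\right) = 2 - \left(2 \cdot \frac{1}{3} \left(-5\right) + j\right) = 2 - \left(- \frac{10}{3} + j\right) = \frac{16}{3} - j$)
$x{\left(55 \right)} + G{\left(-15,-37 \right)} = \frac{-41 - 385}{1 + 55} + \left(\frac{16}{3} - -37\right) = \frac{-41 - 385}{56} + \left(\frac{16}{3} + 37\right) = \frac{1}{56} \left(-426\right) + \frac{127}{3} = - \frac{213}{28} + \frac{127}{3} = \frac{2917}{84}$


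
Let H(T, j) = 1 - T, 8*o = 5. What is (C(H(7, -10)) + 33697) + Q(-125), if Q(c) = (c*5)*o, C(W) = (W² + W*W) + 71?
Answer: 267595/8 ≈ 33449.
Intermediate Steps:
o = 5/8 (o = (⅛)*5 = 5/8 ≈ 0.62500)
C(W) = 71 + 2*W² (C(W) = (W² + W²) + 71 = 2*W² + 71 = 71 + 2*W²)
Q(c) = 25*c/8 (Q(c) = (c*5)*(5/8) = (5*c)*(5/8) = 25*c/8)
(C(H(7, -10)) + 33697) + Q(-125) = ((71 + 2*(1 - 1*7)²) + 33697) + (25/8)*(-125) = ((71 + 2*(1 - 7)²) + 33697) - 3125/8 = ((71 + 2*(-6)²) + 33697) - 3125/8 = ((71 + 2*36) + 33697) - 3125/8 = ((71 + 72) + 33697) - 3125/8 = (143 + 33697) - 3125/8 = 33840 - 3125/8 = 267595/8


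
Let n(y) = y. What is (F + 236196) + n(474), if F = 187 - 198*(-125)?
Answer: 261607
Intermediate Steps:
F = 24937 (F = 187 + 24750 = 24937)
(F + 236196) + n(474) = (24937 + 236196) + 474 = 261133 + 474 = 261607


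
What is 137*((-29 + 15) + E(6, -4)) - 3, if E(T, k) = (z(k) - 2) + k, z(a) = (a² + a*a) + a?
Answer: 1093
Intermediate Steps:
z(a) = a + 2*a² (z(a) = (a² + a²) + a = 2*a² + a = a + 2*a²)
E(T, k) = -2 + k + k*(1 + 2*k) (E(T, k) = (k*(1 + 2*k) - 2) + k = (-2 + k*(1 + 2*k)) + k = -2 + k + k*(1 + 2*k))
137*((-29 + 15) + E(6, -4)) - 3 = 137*((-29 + 15) + (-2 + 2*(-4) + 2*(-4)²)) - 3 = 137*(-14 + (-2 - 8 + 2*16)) - 3 = 137*(-14 + (-2 - 8 + 32)) - 3 = 137*(-14 + 22) - 3 = 137*8 - 3 = 1096 - 3 = 1093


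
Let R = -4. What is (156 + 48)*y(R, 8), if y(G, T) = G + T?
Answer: 816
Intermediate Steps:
(156 + 48)*y(R, 8) = (156 + 48)*(-4 + 8) = 204*4 = 816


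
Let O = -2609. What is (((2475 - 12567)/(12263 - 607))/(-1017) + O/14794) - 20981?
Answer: -76655740842926/3653548431 ≈ -20981.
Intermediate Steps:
(((2475 - 12567)/(12263 - 607))/(-1017) + O/14794) - 20981 = (((2475 - 12567)/(12263 - 607))/(-1017) - 2609/14794) - 20981 = (-10092/11656*(-1/1017) - 2609*1/14794) - 20981 = (-10092*1/11656*(-1/1017) - 2609/14794) - 20981 = (-2523/2914*(-1/1017) - 2609/14794) - 20981 = (841/987846 - 2609/14794) - 20981 = -641212115/3653548431 - 20981 = -76655740842926/3653548431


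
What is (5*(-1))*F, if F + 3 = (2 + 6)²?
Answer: -305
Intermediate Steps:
F = 61 (F = -3 + (2 + 6)² = -3 + 8² = -3 + 64 = 61)
(5*(-1))*F = (5*(-1))*61 = -5*61 = -305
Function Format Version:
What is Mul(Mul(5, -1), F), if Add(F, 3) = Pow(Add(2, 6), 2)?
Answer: -305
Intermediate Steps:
F = 61 (F = Add(-3, Pow(Add(2, 6), 2)) = Add(-3, Pow(8, 2)) = Add(-3, 64) = 61)
Mul(Mul(5, -1), F) = Mul(Mul(5, -1), 61) = Mul(-5, 61) = -305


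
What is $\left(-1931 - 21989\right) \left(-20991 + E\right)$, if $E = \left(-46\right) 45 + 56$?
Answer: $550279600$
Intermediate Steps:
$E = -2014$ ($E = -2070 + 56 = -2014$)
$\left(-1931 - 21989\right) \left(-20991 + E\right) = \left(-1931 - 21989\right) \left(-20991 - 2014\right) = \left(-23920\right) \left(-23005\right) = 550279600$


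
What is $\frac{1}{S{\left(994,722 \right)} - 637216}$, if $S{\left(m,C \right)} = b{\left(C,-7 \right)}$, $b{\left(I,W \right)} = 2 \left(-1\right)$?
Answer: $- \frac{1}{637218} \approx -1.5693 \cdot 10^{-6}$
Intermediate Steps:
$b{\left(I,W \right)} = -2$
$S{\left(m,C \right)} = -2$
$\frac{1}{S{\left(994,722 \right)} - 637216} = \frac{1}{-2 - 637216} = \frac{1}{-637218} = - \frac{1}{637218}$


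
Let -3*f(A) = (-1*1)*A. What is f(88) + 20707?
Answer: 62209/3 ≈ 20736.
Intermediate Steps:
f(A) = A/3 (f(A) = -(-1*1)*A/3 = -(-1)*A/3 = A/3)
f(88) + 20707 = (⅓)*88 + 20707 = 88/3 + 20707 = 62209/3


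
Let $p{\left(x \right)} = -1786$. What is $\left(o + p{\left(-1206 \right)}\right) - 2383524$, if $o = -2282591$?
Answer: $-4667901$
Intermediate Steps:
$\left(o + p{\left(-1206 \right)}\right) - 2383524 = \left(-2282591 - 1786\right) - 2383524 = -2284377 - 2383524 = -4667901$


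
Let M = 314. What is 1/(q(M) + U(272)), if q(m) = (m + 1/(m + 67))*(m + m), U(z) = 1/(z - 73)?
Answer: 75819/14951025601 ≈ 5.0712e-6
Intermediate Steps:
U(z) = 1/(-73 + z)
q(m) = 2*m*(m + 1/(67 + m)) (q(m) = (m + 1/(67 + m))*(2*m) = 2*m*(m + 1/(67 + m)))
1/(q(M) + U(272)) = 1/(2*314*(1 + 314² + 67*314)/(67 + 314) + 1/(-73 + 272)) = 1/(2*314*(1 + 98596 + 21038)/381 + 1/199) = 1/(2*314*(1/381)*119635 + 1/199) = 1/(75130780/381 + 1/199) = 1/(14951025601/75819) = 75819/14951025601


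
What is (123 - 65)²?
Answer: 3364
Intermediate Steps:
(123 - 65)² = 58² = 3364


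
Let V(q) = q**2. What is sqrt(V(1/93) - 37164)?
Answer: I*sqrt(321431435)/93 ≈ 192.78*I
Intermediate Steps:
sqrt(V(1/93) - 37164) = sqrt((1/93)**2 - 37164) = sqrt(1/8649 - 37164) = sqrt(-321431435/8649) = I*sqrt(321431435)/93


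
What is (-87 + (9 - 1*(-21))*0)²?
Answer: 7569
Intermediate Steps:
(-87 + (9 - 1*(-21))*0)² = (-87 + (9 + 21)*0)² = (-87 + 30*0)² = (-87 + 0)² = (-87)² = 7569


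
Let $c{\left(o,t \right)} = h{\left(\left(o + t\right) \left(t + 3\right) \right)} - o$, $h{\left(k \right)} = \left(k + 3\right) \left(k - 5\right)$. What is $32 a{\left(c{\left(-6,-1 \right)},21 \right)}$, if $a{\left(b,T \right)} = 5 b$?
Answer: $34400$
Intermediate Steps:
$h{\left(k \right)} = \left(-5 + k\right) \left(3 + k\right)$ ($h{\left(k \right)} = \left(3 + k\right) \left(-5 + k\right) = \left(-5 + k\right) \left(3 + k\right)$)
$c{\left(o,t \right)} = -15 - o + \left(3 + t\right)^{2} \left(o + t\right)^{2} - 2 \left(3 + t\right) \left(o + t\right)$ ($c{\left(o,t \right)} = \left(-15 + \left(\left(o + t\right) \left(t + 3\right)\right)^{2} - 2 \left(o + t\right) \left(t + 3\right)\right) - o = \left(-15 + \left(\left(o + t\right) \left(3 + t\right)\right)^{2} - 2 \left(o + t\right) \left(3 + t\right)\right) - o = \left(-15 + \left(\left(3 + t\right) \left(o + t\right)\right)^{2} - 2 \left(3 + t\right) \left(o + t\right)\right) - o = \left(-15 + \left(3 + t\right)^{2} \left(o + t\right)^{2} - 2 \left(3 + t\right) \left(o + t\right)\right) - o = -15 - o + \left(3 + t\right)^{2} \left(o + t\right)^{2} - 2 \left(3 + t\right) \left(o + t\right)$)
$32 a{\left(c{\left(-6,-1 \right)},21 \right)} = 32 \cdot 5 \left(-15 + \left(\left(-1\right)^{2} + 3 \left(-6\right) + 3 \left(-1\right) - -6\right)^{2} - -42 - -6 - 2 \left(-1\right)^{2} - \left(-12\right) \left(-1\right)\right) = 32 \cdot 5 \left(-15 + \left(1 - 18 - 3 + 6\right)^{2} + 42 + 6 - 2 - 12\right) = 32 \cdot 5 \left(-15 + \left(-14\right)^{2} + 42 + 6 - 2 - 12\right) = 32 \cdot 5 \left(-15 + 196 + 42 + 6 - 2 - 12\right) = 32 \cdot 5 \cdot 215 = 32 \cdot 1075 = 34400$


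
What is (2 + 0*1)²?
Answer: 4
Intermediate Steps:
(2 + 0*1)² = (2 + 0)² = 2² = 4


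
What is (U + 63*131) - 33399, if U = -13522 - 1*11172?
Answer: -49840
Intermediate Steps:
U = -24694 (U = -13522 - 11172 = -24694)
(U + 63*131) - 33399 = (-24694 + 63*131) - 33399 = (-24694 + 8253) - 33399 = -16441 - 33399 = -49840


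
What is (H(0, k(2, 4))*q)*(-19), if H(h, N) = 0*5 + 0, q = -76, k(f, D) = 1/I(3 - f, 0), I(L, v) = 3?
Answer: 0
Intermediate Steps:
k(f, D) = 1/3
H(h, N) = 0 (H(h, N) = 0 + 0 = 0)
(H(0, k(2, 4))*q)*(-19) = (0*(-76))*(-19) = 0*(-19) = 0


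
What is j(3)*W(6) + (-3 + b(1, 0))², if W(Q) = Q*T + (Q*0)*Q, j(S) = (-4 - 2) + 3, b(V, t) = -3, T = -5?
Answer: 126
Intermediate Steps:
j(S) = -3 (j(S) = -6 + 3 = -3)
W(Q) = -5*Q (W(Q) = Q*(-5) + (Q*0)*Q = -5*Q + 0*Q = -5*Q + 0 = -5*Q)
j(3)*W(6) + (-3 + b(1, 0))² = -(-15)*6 + (-3 - 3)² = -3*(-30) + (-6)² = 90 + 36 = 126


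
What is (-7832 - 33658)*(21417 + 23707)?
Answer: -1872194760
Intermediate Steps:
(-7832 - 33658)*(21417 + 23707) = -41490*45124 = -1872194760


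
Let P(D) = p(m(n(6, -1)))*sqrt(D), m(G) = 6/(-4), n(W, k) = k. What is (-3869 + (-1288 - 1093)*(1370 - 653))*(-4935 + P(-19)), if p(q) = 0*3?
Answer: 8444012010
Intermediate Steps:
m(G) = -3/2 (m(G) = 6*(-1/4) = -3/2)
p(q) = 0
P(D) = 0 (P(D) = 0*sqrt(D) = 0)
(-3869 + (-1288 - 1093)*(1370 - 653))*(-4935 + P(-19)) = (-3869 + (-1288 - 1093)*(1370 - 653))*(-4935 + 0) = (-3869 - 2381*717)*(-4935) = (-3869 - 1707177)*(-4935) = -1711046*(-4935) = 8444012010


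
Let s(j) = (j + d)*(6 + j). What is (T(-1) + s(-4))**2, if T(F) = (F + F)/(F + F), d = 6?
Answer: 25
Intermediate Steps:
s(j) = (6 + j)**2 (s(j) = (j + 6)*(6 + j) = (6 + j)*(6 + j) = (6 + j)**2)
T(F) = 1 (T(F) = (2*F)/((2*F)) = (2*F)*(1/(2*F)) = 1)
(T(-1) + s(-4))**2 = (1 + (36 + (-4)**2 + 12*(-4)))**2 = (1 + (36 + 16 - 48))**2 = (1 + 4)**2 = 5**2 = 25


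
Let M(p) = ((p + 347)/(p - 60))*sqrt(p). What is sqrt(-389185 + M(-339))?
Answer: sqrt(-61958641185 - 3192*I*sqrt(339))/399 ≈ 0.00029588 - 623.85*I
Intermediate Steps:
M(p) = sqrt(p)*(347 + p)/(-60 + p) (M(p) = ((347 + p)/(-60 + p))*sqrt(p) = sqrt(p)*(347 + p)/(-60 + p))
sqrt(-389185 + M(-339)) = sqrt(-389185 + sqrt(-339)*(347 - 339)/(-60 - 339)) = sqrt(-389185 + (I*sqrt(339))*8/(-399)) = sqrt(-389185 + (I*sqrt(339))*(-1/399)*8) = sqrt(-389185 - 8*I*sqrt(339)/399)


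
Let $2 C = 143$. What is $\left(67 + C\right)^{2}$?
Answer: $\frac{76729}{4} \approx 19182.0$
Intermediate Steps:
$C = \frac{143}{2}$ ($C = \frac{1}{2} \cdot 143 = \frac{143}{2} \approx 71.5$)
$\left(67 + C\right)^{2} = \left(67 + \frac{143}{2}\right)^{2} = \left(\frac{277}{2}\right)^{2} = \frac{76729}{4}$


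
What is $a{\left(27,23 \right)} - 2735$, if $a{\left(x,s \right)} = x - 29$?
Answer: $-2737$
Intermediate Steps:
$a{\left(x,s \right)} = -29 + x$
$a{\left(27,23 \right)} - 2735 = \left(-29 + 27\right) - 2735 = -2 - 2735 = -2737$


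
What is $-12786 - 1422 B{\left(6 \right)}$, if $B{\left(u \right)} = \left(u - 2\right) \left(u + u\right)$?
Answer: $-81042$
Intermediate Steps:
$B{\left(u \right)} = 2 u \left(-2 + u\right)$ ($B{\left(u \right)} = \left(-2 + u\right) 2 u = 2 u \left(-2 + u\right)$)
$-12786 - 1422 B{\left(6 \right)} = -12786 - 1422 \cdot 2 \cdot 6 \left(-2 + 6\right) = -12786 - 1422 \cdot 2 \cdot 6 \cdot 4 = -12786 - 68256 = -81042$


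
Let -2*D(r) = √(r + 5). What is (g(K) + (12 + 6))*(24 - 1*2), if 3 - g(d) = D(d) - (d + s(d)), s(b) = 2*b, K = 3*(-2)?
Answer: 66 + 11*I ≈ 66.0 + 11.0*I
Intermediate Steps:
K = -6
D(r) = -√(5 + r)/2 (D(r) = -√(r + 5)/2 = -√(5 + r)/2)
g(d) = 3 + √(5 + d)/2 + 3*d (g(d) = 3 - (-√(5 + d)/2 - (d + 2*d)) = 3 - (-√(5 + d)/2 - 3*d) = 3 - (-3*d - √(5 + d)/2) = 3 + (√(5 + d)/2 + 3*d) = 3 + √(5 + d)/2 + 3*d)
(g(K) + (12 + 6))*(24 - 1*2) = ((3 + √(5 - 6)/2 + 3*(-6)) + (12 + 6))*(24 - 1*2) = ((3 + √(-1)/2 - 18) + 18)*(24 - 2) = ((3 + I/2 - 18) + 18)*22 = ((-15 + I/2) + 18)*22 = (3 + I/2)*22 = 66 + 11*I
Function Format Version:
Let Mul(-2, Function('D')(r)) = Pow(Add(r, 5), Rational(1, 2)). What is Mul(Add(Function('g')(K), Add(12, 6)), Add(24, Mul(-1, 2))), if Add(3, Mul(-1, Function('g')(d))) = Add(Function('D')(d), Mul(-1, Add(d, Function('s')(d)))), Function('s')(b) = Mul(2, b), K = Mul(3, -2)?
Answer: Add(66, Mul(11, I)) ≈ Add(66.000, Mul(11.000, I))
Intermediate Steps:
K = -6
Function('D')(r) = Mul(Rational(-1, 2), Pow(Add(5, r), Rational(1, 2))) (Function('D')(r) = Mul(Rational(-1, 2), Pow(Add(r, 5), Rational(1, 2))) = Mul(Rational(-1, 2), Pow(Add(5, r), Rational(1, 2))))
Function('g')(d) = Add(3, Mul(Rational(1, 2), Pow(Add(5, d), Rational(1, 2))), Mul(3, d)) (Function('g')(d) = Add(3, Mul(-1, Add(Mul(Rational(-1, 2), Pow(Add(5, d), Rational(1, 2))), Mul(-1, Add(d, Mul(2, d)))))) = Add(3, Mul(-1, Add(Mul(Rational(-1, 2), Pow(Add(5, d), Rational(1, 2))), Mul(-1, Mul(3, d))))) = Add(3, Mul(-1, Add(Mul(Rational(-1, 2), Pow(Add(5, d), Rational(1, 2))), Mul(-3, d)))) = Add(3, Mul(-1, Add(Mul(-3, d), Mul(Rational(-1, 2), Pow(Add(5, d), Rational(1, 2)))))) = Add(3, Add(Mul(Rational(1, 2), Pow(Add(5, d), Rational(1, 2))), Mul(3, d))) = Add(3, Mul(Rational(1, 2), Pow(Add(5, d), Rational(1, 2))), Mul(3, d)))
Mul(Add(Function('g')(K), Add(12, 6)), Add(24, Mul(-1, 2))) = Mul(Add(Add(3, Mul(Rational(1, 2), Pow(Add(5, -6), Rational(1, 2))), Mul(3, -6)), Add(12, 6)), Add(24, Mul(-1, 2))) = Mul(Add(Add(3, Mul(Rational(1, 2), Pow(-1, Rational(1, 2))), -18), 18), Add(24, -2)) = Mul(Add(Add(3, Mul(Rational(1, 2), I), -18), 18), 22) = Mul(Add(Add(-15, Mul(Rational(1, 2), I)), 18), 22) = Mul(Add(3, Mul(Rational(1, 2), I)), 22) = Add(66, Mul(11, I))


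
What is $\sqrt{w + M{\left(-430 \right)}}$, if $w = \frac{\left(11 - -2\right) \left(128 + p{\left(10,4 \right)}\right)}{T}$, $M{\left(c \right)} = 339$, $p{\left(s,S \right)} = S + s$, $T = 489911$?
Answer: $\frac{5 \sqrt{3254609579237}}{489911} \approx 18.412$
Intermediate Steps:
$w = \frac{1846}{489911}$ ($w = \frac{\left(11 - -2\right) \left(128 + \left(4 + 10\right)\right)}{489911} = \left(11 + 2\right) \left(128 + 14\right) \frac{1}{489911} = 13 \cdot 142 \cdot \frac{1}{489911} = 1846 \cdot \frac{1}{489911} = \frac{1846}{489911} \approx 0.003768$)
$\sqrt{w + M{\left(-430 \right)}} = \sqrt{\frac{1846}{489911} + 339} = \sqrt{\frac{166081675}{489911}} = \frac{5 \sqrt{3254609579237}}{489911}$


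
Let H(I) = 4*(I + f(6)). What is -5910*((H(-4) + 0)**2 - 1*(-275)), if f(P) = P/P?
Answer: -2476290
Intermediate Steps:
f(P) = 1
H(I) = 4 + 4*I (H(I) = 4*(I + 1) = 4*(1 + I) = 4 + 4*I)
-5910*((H(-4) + 0)**2 - 1*(-275)) = -5910*(((4 + 4*(-4)) + 0)**2 - 1*(-275)) = -5910*(((4 - 16) + 0)**2 + 275) = -5910*((-12 + 0)**2 + 275) = -5910*((-12)**2 + 275) = -5910*(144 + 275) = -5910*419 = -2476290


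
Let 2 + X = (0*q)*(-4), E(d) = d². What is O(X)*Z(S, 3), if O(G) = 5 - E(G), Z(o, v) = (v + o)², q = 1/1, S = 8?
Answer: 121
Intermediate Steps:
q = 1
Z(o, v) = (o + v)²
X = -2 (X = -2 + (0*1)*(-4) = -2 + 0*(-4) = -2 + 0 = -2)
O(G) = 5 - G²
O(X)*Z(S, 3) = (5 - 1*(-2)²)*(8 + 3)² = (5 - 1*4)*11² = (5 - 4)*121 = 1*121 = 121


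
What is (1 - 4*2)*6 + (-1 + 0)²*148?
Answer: 106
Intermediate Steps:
(1 - 4*2)*6 + (-1 + 0)²*148 = (1 - 8)*6 + (-1)²*148 = -7*6 + 1*148 = -42 + 148 = 106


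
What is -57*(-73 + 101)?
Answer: -1596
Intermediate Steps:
-57*(-73 + 101) = -57*28 = -1596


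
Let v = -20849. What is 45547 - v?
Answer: 66396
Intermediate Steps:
45547 - v = 45547 - 1*(-20849) = 45547 + 20849 = 66396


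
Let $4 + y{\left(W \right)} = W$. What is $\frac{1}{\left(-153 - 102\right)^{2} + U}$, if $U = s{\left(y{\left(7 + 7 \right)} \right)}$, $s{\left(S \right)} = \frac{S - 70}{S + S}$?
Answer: $\frac{1}{65022} \approx 1.5379 \cdot 10^{-5}$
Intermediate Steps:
$y{\left(W \right)} = -4 + W$
$s{\left(S \right)} = \frac{-70 + S}{2 S}$
$U = -3$ ($U = \frac{-70 + \left(-4 + \left(7 + 7\right)\right)}{2 \left(-4 + \left(7 + 7\right)\right)} = \frac{-70 + \left(-4 + 14\right)}{2 \left(-4 + 14\right)} = \frac{-70 + 10}{2 \cdot 10} = \frac{1}{2} \cdot \frac{1}{10} \left(-60\right) = -3$)
$\frac{1}{\left(-153 - 102\right)^{2} + U} = \frac{1}{\left(-153 - 102\right)^{2} - 3} = \frac{1}{\left(-255\right)^{2} - 3} = \frac{1}{65025 - 3} = \frac{1}{65022}$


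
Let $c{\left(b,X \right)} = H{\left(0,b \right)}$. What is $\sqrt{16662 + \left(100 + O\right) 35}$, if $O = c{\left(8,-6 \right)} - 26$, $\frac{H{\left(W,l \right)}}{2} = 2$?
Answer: $8 \sqrt{303} \approx 139.26$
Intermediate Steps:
$H{\left(W,l \right)} = 4$ ($H{\left(W,l \right)} = 2 \cdot 2 = 4$)
$c{\left(b,X \right)} = 4$
$O = -22$ ($O = 4 - 26 = -22$)
$\sqrt{16662 + \left(100 + O\right) 35} = \sqrt{16662 + \left(100 - 22\right) 35} = \sqrt{16662 + 78 \cdot 35} = \sqrt{16662 + 2730} = \sqrt{19392} = 8 \sqrt{303}$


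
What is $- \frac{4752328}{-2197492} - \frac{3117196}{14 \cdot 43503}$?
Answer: $- \frac{494455740332}{167295615333} \approx -2.9556$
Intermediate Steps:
$- \frac{4752328}{-2197492} - \frac{3117196}{14 \cdot 43503} = \left(-4752328\right) \left(- \frac{1}{2197492}\right) - \frac{3117196}{609042} = \frac{1188082}{549373} - \frac{1558598}{304521} = - \frac{494455740332}{167295615333}$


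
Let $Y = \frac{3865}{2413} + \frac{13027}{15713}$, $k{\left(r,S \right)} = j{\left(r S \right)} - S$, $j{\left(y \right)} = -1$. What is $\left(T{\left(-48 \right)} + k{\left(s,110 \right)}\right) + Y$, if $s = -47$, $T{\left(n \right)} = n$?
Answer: $- \frac{312441825}{1995551} \approx -156.57$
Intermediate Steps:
$k{\left(r,S \right)} = -1 - S$
$Y = \frac{4850784}{1995551}$ ($Y = 3865 \cdot \frac{1}{2413} + 13027 \cdot \frac{1}{15713} = \frac{3865}{2413} + \frac{13027}{15713} = \frac{4850784}{1995551} \approx 2.4308$)
$\left(T{\left(-48 \right)} + k{\left(s,110 \right)}\right) + Y = \left(-48 - 111\right) + \frac{4850784}{1995551} = -159 + \frac{4850784}{1995551} = - \frac{312441825}{1995551}$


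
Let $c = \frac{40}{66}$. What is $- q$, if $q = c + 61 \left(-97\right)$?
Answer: $\frac{195241}{33} \approx 5916.4$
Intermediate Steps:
$c = \frac{20}{33}$ ($c = 40 \cdot \frac{1}{66} = \frac{20}{33} \approx 0.60606$)
$q = - \frac{195241}{33}$ ($q = \frac{20}{33} + 61 \left(-97\right) = \frac{20}{33} - 5917 = - \frac{195241}{33} \approx -5916.4$)
$- q = \left(-1\right) \left(- \frac{195241}{33}\right) = \frac{195241}{33}$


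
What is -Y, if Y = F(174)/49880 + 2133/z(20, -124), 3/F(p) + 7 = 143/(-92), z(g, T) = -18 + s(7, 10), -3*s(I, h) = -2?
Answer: 31399542849/255161140 ≈ 123.06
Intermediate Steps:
s(I, h) = 2/3 (s(I, h) = -1/3*(-2) = 2/3)
z(g, T) = -52/3 (z(g, T) = -18 + 2/3 = -52/3)
F(p) = -276/787 (F(p) = 3/(-7 + 143/(-92)) = 3/(-7 + 143*(-1/92)) = 3/(-7 - 143/92) = 3/(-787/92) = 3*(-92/787) = -276/787)
Y = -31399542849/255161140 (Y = -276/787/49880 + 2133/(-52/3) = -276/787*1/49880 + 2133*(-3/52) = -69/9813890 - 6399/52 = -31399542849/255161140 ≈ -123.06)
-Y = -1*(-31399542849/255161140) = 31399542849/255161140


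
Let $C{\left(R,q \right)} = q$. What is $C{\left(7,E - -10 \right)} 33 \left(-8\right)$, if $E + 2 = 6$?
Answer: $-3696$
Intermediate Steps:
$E = 4$ ($E = -2 + 6 = 4$)
$C{\left(7,E - -10 \right)} 33 \left(-8\right) = \left(4 - -10\right) 33 \left(-8\right) = \left(4 + 10\right) 33 \left(-8\right) = 14 \cdot 33 \left(-8\right) = 462 \left(-8\right) = -3696$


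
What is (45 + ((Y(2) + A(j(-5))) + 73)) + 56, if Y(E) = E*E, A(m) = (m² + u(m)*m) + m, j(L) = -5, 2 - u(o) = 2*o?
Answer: 138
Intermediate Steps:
u(o) = 2 - 2*o
A(m) = m + m² + m*(2 - 2*m) (A(m) = (m² + (2 - 2*m)*m) + m = (m² + m*(2 - 2*m)) + m = m + m² + m*(2 - 2*m))
Y(E) = E²
(45 + ((Y(2) + A(j(-5))) + 73)) + 56 = (45 + ((2² - 5*(3 - 1*(-5))) + 73)) + 56 = (45 + ((4 - 5*(3 + 5)) + 73)) + 56 = (45 + ((4 - 5*8) + 73)) + 56 = (45 + ((4 - 40) + 73)) + 56 = (45 + (-36 + 73)) + 56 = (45 + 37) + 56 = 82 + 56 = 138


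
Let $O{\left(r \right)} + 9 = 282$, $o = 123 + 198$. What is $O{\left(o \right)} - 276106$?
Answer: $-275833$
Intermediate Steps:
$o = 321$
$O{\left(r \right)} = 273$ ($O{\left(r \right)} = -9 + 282 = 273$)
$O{\left(o \right)} - 276106 = 273 - 276106 = -275833$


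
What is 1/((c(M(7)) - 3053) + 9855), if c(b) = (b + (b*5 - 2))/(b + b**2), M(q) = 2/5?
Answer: 7/47619 ≈ 0.00014700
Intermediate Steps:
M(q) = 2/5 (M(q) = 2*(1/5) = 2/5)
c(b) = (-2 + 6*b)/(b + b**2) (c(b) = (b + (5*b - 2))/(b + b**2) = (b + (-2 + 5*b))/(b + b**2) = (-2 + 6*b)/(b + b**2))
1/((c(M(7)) - 3053) + 9855) = 1/((2*(-1 + 3*(2/5))/((2/5)*(1 + 2/5)) - 3053) + 9855) = 1/((2*(5/2)*(-1 + 6/5)/(7/5) - 3053) + 9855) = 1/((2*(5/2)*(5/7)*(1/5) - 3053) + 9855) = 1/((5/7 - 3053) + 9855) = 1/(-21366/7 + 9855) = 1/(47619/7) = 7/47619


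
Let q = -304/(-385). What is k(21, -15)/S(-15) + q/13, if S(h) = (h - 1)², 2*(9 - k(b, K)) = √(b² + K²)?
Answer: 122869/1281280 - 3*√74/512 ≈ 0.045491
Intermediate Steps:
q = 304/385 (q = -304*(-1/385) = 304/385 ≈ 0.78961)
k(b, K) = 9 - √(K² + b²)/2 (k(b, K) = 9 - √(b² + K²)/2 = 9 - √(K² + b²)/2)
S(h) = (-1 + h)²
k(21, -15)/S(-15) + q/13 = (9 - √((-15)² + 21²)/2)/((-1 - 15)²) + (304/385)/13 = (9 - √(225 + 441)/2)/((-16)²) + (304/385)*(1/13) = (9 - 3*√74/2)/256 + 304/5005 = (9 - 3*√74/2)*(1/256) + 304/5005 = (9/256 - 3*√74/512) + 304/5005 = 122869/1281280 - 3*√74/512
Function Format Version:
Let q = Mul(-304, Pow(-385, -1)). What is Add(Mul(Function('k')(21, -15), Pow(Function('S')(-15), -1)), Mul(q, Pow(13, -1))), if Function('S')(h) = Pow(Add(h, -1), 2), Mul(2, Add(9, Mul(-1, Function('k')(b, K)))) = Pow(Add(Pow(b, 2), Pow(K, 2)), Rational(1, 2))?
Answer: Add(Rational(122869, 1281280), Mul(Rational(-3, 512), Pow(74, Rational(1, 2)))) ≈ 0.045491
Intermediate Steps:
q = Rational(304, 385) (q = Mul(-304, Rational(-1, 385)) = Rational(304, 385) ≈ 0.78961)
Function('k')(b, K) = Add(9, Mul(Rational(-1, 2), Pow(Add(Pow(K, 2), Pow(b, 2)), Rational(1, 2)))) (Function('k')(b, K) = Add(9, Mul(Rational(-1, 2), Pow(Add(Pow(b, 2), Pow(K, 2)), Rational(1, 2)))) = Add(9, Mul(Rational(-1, 2), Pow(Add(Pow(K, 2), Pow(b, 2)), Rational(1, 2)))))
Function('S')(h) = Pow(Add(-1, h), 2)
Add(Mul(Function('k')(21, -15), Pow(Function('S')(-15), -1)), Mul(q, Pow(13, -1))) = Add(Mul(Add(9, Mul(Rational(-1, 2), Pow(Add(Pow(-15, 2), Pow(21, 2)), Rational(1, 2)))), Pow(Pow(Add(-1, -15), 2), -1)), Mul(Rational(304, 385), Pow(13, -1))) = Add(Mul(Add(9, Mul(Rational(-1, 2), Pow(Add(225, 441), Rational(1, 2)))), Pow(Pow(-16, 2), -1)), Mul(Rational(304, 385), Rational(1, 13))) = Add(Mul(Add(9, Mul(Rational(-1, 2), Pow(666, Rational(1, 2)))), Pow(256, -1)), Rational(304, 5005)) = Add(Mul(Add(9, Mul(Rational(-1, 2), Mul(3, Pow(74, Rational(1, 2))))), Rational(1, 256)), Rational(304, 5005)) = Add(Mul(Add(9, Mul(Rational(-3, 2), Pow(74, Rational(1, 2)))), Rational(1, 256)), Rational(304, 5005)) = Add(Add(Rational(9, 256), Mul(Rational(-3, 512), Pow(74, Rational(1, 2)))), Rational(304, 5005)) = Add(Rational(122869, 1281280), Mul(Rational(-3, 512), Pow(74, Rational(1, 2))))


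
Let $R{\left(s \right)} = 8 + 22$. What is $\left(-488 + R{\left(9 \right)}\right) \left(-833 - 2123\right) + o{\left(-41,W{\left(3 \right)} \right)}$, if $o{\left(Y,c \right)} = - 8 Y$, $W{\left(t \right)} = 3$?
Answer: $1354176$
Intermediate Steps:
$R{\left(s \right)} = 30$
$\left(-488 + R{\left(9 \right)}\right) \left(-833 - 2123\right) + o{\left(-41,W{\left(3 \right)} \right)} = \left(-488 + 30\right) \left(-833 - 2123\right) - -328 = \left(-458\right) \left(-2956\right) + 328 = 1353848 + 328 = 1354176$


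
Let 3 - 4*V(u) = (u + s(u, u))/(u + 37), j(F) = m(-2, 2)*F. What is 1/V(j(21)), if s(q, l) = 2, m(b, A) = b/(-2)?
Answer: 232/151 ≈ 1.5364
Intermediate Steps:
m(b, A) = -b/2 (m(b, A) = b*(-1/2) = -b/2)
j(F) = F (j(F) = (-1/2*(-2))*F = 1*F = F)
V(u) = 3/4 - (2 + u)/(4*(37 + u)) (V(u) = 3/4 - (u + 2)/(4*(u + 37)) = 3/4 - (2 + u)/(4*(37 + u)))
1/V(j(21)) = 1/((109 + 2*21)/(4*(37 + 21))) = 1/((1/4)*(109 + 42)/58) = 1/((1/4)*(1/58)*151) = 1/(151/232) = 232/151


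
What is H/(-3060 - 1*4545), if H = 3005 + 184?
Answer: -1063/2535 ≈ -0.41933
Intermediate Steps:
H = 3189
H/(-3060 - 1*4545) = 3189/(-3060 - 1*4545) = 3189/(-3060 - 4545) = 3189/(-7605) = 3189*(-1/7605) = -1063/2535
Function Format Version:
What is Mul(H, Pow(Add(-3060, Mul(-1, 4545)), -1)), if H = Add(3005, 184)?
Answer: Rational(-1063, 2535) ≈ -0.41933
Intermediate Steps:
H = 3189
Mul(H, Pow(Add(-3060, Mul(-1, 4545)), -1)) = Mul(3189, Pow(Add(-3060, Mul(-1, 4545)), -1)) = Mul(3189, Pow(Add(-3060, -4545), -1)) = Mul(3189, Pow(-7605, -1)) = Mul(3189, Rational(-1, 7605)) = Rational(-1063, 2535)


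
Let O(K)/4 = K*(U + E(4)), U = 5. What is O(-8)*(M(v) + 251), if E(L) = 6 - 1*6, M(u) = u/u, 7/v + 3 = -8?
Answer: -40320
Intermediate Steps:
v = -7/11 (v = 7/(-3 - 8) = 7/(-11) = 7*(-1/11) = -7/11 ≈ -0.63636)
M(u) = 1
E(L) = 0 (E(L) = 6 - 6 = 0)
O(K) = 20*K (O(K) = 4*(K*(5 + 0)) = 4*(K*5) = 4*(5*K) = 20*K)
O(-8)*(M(v) + 251) = (20*(-8))*(1 + 251) = -160*252 = -40320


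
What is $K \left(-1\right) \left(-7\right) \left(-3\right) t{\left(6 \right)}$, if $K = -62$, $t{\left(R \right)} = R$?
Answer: $7812$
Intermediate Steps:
$K \left(-1\right) \left(-7\right) \left(-3\right) t{\left(6 \right)} = - 62 \left(-1\right) \left(-7\right) \left(-3\right) 6 = - 62 \cdot 7 \left(-3\right) 6 = \left(-62\right) \left(-21\right) 6 = 1302 \cdot 6 = 7812$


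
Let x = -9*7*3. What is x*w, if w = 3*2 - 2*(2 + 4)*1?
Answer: 1134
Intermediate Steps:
w = -6 (w = 6 - 2*6*1 = 6 - 12*1 = 6 - 12 = -6)
x = -189 (x = -63*3 = -189)
x*w = -189*(-6) = 1134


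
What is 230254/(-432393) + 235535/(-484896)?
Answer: -71164309613/69888545376 ≈ -1.0183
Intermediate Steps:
230254/(-432393) + 235535/(-484896) = 230254*(-1/432393) + 235535*(-1/484896) = -230254/432393 - 235535/484896 = -71164309613/69888545376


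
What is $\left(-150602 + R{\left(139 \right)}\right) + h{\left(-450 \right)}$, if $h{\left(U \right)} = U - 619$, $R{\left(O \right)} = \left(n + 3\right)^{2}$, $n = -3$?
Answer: $-151671$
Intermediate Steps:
$R{\left(O \right)} = 0$ ($R{\left(O \right)} = \left(-3 + 3\right)^{2} = 0^{2} = 0$)
$h{\left(U \right)} = -619 + U$
$\left(-150602 + R{\left(139 \right)}\right) + h{\left(-450 \right)} = \left(-150602 + 0\right) - 1069 = -150602 - 1069 = -151671$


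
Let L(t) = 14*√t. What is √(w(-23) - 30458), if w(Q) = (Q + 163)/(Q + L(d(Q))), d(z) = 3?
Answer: √(700674 - 426412*√3)/√(-23 + 14*√3) ≈ 174.2*I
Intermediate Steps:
w(Q) = (163 + Q)/(Q + 14*√3) (w(Q) = (Q + 163)/(Q + 14*√3) = (163 + Q)/(Q + 14*√3))
√(w(-23) - 30458) = √((163 - 23)/(-23 + 14*√3) - 30458) = √(140/(-23 + 14*√3) - 30458) = √(-30458 + 140/(-23 + 14*√3))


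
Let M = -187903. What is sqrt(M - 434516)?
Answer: I*sqrt(622419) ≈ 788.94*I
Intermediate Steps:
sqrt(M - 434516) = sqrt(-187903 - 434516) = sqrt(-622419) = I*sqrt(622419)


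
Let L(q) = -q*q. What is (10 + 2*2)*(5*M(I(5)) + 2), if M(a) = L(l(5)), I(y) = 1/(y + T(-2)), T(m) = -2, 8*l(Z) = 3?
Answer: 581/32 ≈ 18.156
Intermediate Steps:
l(Z) = 3/8 (l(Z) = (1/8)*3 = 3/8)
I(y) = 1/(-2 + y) (I(y) = 1/(y - 2) = 1/(-2 + y))
L(q) = -q**2
M(a) = -9/64 (M(a) = -(3/8)**2 = -1*9/64 = -9/64)
(10 + 2*2)*(5*M(I(5)) + 2) = (10 + 2*2)*(5*(-9/64) + 2) = (10 + 4)*(-45/64 + 2) = 14*(83/64) = 581/32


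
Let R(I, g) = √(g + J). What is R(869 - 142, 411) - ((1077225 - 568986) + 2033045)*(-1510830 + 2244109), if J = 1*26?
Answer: -1863470190236 + √437 ≈ -1.8635e+12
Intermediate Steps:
J = 26
R(I, g) = √(26 + g) (R(I, g) = √(g + 26) = √(26 + g))
R(869 - 142, 411) - ((1077225 - 568986) + 2033045)*(-1510830 + 2244109) = √(26 + 411) - ((1077225 - 568986) + 2033045)*(-1510830 + 2244109) = √437 - (508239 + 2033045)*733279 = √437 - 2541284*733279 = √437 - 1*1863470190236 = √437 - 1863470190236 = -1863470190236 + √437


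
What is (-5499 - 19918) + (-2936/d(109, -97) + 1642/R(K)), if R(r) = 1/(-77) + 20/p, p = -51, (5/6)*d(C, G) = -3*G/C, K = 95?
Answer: -42204880673/1388943 ≈ -30386.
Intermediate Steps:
d(C, G) = -18*G/(5*C) (d(C, G) = 6*(-3*G/C)/5 = -18*G/(5*C))
R(r) = -1591/3927 (R(r) = 1/(-77) + 20/(-51) = 1*(-1/77) + 20*(-1/51) = -1/77 - 20/51 = -1591/3927)
(-5499 - 19918) + (-2936/d(109, -97) + 1642/R(K)) = (-5499 - 19918) + (-2936/((-18/5*(-97)/109)) + 1642/(-1591/3927)) = -25417 + (-2936/((-18/5*(-97)*1/109)) + 1642*(-3927/1591)) = -25417 + (-2936/1746/545 - 6448134/1591) = -25417 + (-2936*545/1746 - 6448134/1591) = -25417 + (-800060/873 - 6448134/1591) = -25417 - 6902116442/1388943 = -42204880673/1388943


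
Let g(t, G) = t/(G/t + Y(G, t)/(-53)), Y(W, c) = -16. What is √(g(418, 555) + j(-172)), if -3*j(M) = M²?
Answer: 2*I*√28168193377281/108309 ≈ 98.004*I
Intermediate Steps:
j(M) = -M²/3
g(t, G) = t/(16/53 + G/t) (g(t, G) = t/(G/t - 16/(-53)) = t/(G/t - 16*(-1/53)) = t/(G/t + 16/53) = t/(16/53 + G/t))
√(g(418, 555) + j(-172)) = √(53*418²/(16*418 + 53*555) - ⅓*(-172)²) = √(53*174724/(6688 + 29415) - ⅓*29584) = √(53*174724/36103 - 29584/3) = √(53*174724*(1/36103) - 29584/3) = √(9260372/36103 - 29584/3) = √(-1040290036/108309) = 2*I*√28168193377281/108309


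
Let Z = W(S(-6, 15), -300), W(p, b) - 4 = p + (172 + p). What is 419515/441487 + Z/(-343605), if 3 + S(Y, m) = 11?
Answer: 48020895357/50565713545 ≈ 0.94967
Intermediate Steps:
S(Y, m) = 8 (S(Y, m) = -3 + 11 = 8)
W(p, b) = 176 + 2*p (W(p, b) = 4 + (p + (172 + p)) = 4 + (172 + 2*p) = 176 + 2*p)
Z = 192 (Z = 176 + 2*8 = 176 + 16 = 192)
419515/441487 + Z/(-343605) = 419515/441487 + 192/(-343605) = 419515*(1/441487) + 192*(-1/343605) = 419515/441487 - 64/114535 = 48020895357/50565713545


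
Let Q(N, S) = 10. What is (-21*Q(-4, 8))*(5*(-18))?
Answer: 18900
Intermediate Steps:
(-21*Q(-4, 8))*(5*(-18)) = (-21*10)*(5*(-18)) = -210*(-90) = 18900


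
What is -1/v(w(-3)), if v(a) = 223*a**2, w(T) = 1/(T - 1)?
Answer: -16/223 ≈ -0.071749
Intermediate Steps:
w(T) = 1/(-1 + T)
-1/v(w(-3)) = -1/(223*(1/(-1 - 3))**2) = -1/(223*(1/(-4))**2) = -1/(223*(-1/4)**2) = -1/(223*(1/16)) = -1/223/16 = -1*16/223 = -16/223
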